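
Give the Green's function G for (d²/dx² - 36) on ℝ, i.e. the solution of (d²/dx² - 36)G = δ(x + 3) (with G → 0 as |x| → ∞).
-\frac{e^{-6|x + 3|}}{12}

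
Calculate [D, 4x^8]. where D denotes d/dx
32 x^{7}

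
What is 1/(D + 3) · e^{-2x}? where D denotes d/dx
e^{- 2 x}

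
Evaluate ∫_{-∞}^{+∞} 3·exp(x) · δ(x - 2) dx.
3 e^{2}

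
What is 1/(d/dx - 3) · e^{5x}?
\frac{e^{5 x}}{2}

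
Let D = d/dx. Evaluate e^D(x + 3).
x + 4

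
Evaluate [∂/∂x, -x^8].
- 8 x^{7}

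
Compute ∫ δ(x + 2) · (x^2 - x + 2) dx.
8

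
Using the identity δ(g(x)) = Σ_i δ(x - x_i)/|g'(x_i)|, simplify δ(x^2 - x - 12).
\frac{\delta(x - 4) + \delta(x + 3)}{7}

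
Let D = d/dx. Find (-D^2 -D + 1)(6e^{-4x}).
- 66 e^{- 4 x}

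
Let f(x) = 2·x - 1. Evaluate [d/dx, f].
2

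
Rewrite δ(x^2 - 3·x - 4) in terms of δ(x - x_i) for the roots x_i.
\frac{\delta(x - 4) + \delta(x + 1)}{5}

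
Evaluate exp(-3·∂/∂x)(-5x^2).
- 5 x^{2} + 30 x - 45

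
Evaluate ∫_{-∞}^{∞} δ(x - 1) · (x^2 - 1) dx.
0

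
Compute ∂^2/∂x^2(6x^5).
120 x^{3}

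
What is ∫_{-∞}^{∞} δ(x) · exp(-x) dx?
1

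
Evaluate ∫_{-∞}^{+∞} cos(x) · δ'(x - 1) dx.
\sin{\left(1 \right)}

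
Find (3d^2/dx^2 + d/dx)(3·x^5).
15 x^{3} \left(x + 12\right)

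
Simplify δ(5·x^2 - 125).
\frac{\delta(x - 5) + \delta(x + 5)}{50}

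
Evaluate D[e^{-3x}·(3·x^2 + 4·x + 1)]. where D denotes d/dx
\left(- 9 x^{2} - 6 x + 1\right) e^{- 3 x}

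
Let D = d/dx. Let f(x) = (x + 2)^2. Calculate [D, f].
2 x + 4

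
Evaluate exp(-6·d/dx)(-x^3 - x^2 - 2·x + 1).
- x^{3} + 17 x^{2} - 98 x + 193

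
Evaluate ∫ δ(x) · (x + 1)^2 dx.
1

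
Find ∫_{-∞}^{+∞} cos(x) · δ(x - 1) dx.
\cos{\left(1 \right)}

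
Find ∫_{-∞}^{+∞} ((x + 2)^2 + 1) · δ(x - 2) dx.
17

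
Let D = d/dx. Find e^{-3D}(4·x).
4 x - 12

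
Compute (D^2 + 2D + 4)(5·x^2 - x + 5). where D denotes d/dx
20 x^{2} + 16 x + 28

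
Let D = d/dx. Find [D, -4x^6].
- 24 x^{5}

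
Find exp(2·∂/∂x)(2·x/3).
\frac{2 x}{3} + \frac{4}{3}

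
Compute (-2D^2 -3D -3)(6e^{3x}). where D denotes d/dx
- 180 e^{3 x}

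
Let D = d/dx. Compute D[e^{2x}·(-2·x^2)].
4 x \left(- x - 1\right) e^{2 x}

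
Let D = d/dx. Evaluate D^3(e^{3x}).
27 e^{3 x}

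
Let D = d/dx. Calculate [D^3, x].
3D^{2}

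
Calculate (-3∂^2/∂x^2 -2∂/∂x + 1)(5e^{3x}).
- 160 e^{3 x}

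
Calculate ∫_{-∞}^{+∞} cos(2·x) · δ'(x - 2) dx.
2 \sin{\left(4 \right)}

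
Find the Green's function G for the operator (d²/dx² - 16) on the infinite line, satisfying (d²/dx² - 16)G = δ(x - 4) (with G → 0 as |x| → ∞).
-\frac{e^{-4|x - 4|}}{8}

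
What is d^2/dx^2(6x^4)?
72 x^{2}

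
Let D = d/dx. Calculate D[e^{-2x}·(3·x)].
3 \left(1 - 2 x\right) e^{- 2 x}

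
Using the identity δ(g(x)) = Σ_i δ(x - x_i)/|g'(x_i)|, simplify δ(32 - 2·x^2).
\frac{\delta(x - 4) + \delta(x + 4)}{16}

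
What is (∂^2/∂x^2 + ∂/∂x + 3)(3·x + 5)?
9 x + 18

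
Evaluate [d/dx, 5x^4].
20 x^{3}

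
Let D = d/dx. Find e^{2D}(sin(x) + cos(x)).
\sqrt{2} \sin{\left(x + \frac{\pi}{4} + 2 \right)}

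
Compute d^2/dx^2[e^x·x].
\left(x + 2\right) e^{x}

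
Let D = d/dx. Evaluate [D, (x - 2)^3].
3 \left(x - 2\right)^{2}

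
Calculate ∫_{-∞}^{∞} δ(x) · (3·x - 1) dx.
-1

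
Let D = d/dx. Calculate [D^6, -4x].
-24D^{5}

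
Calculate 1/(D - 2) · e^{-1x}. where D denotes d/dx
- \frac{e^{- x}}{3}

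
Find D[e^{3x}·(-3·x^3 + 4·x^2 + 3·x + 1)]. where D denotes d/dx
\left(- 9 x^{3} + 3 x^{2} + 17 x + 6\right) e^{3 x}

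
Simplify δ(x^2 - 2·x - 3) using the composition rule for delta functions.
\frac{\delta(x - 3) + \delta(x + 1)}{4}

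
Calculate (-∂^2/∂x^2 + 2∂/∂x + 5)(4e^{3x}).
8 e^{3 x}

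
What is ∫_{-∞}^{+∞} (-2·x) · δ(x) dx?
0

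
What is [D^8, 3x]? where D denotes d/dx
24D^{7}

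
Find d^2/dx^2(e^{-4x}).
16 e^{- 4 x}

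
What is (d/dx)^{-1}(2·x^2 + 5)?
\frac{2 x^{3}}{3} + 5 x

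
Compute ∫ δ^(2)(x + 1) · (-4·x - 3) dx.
0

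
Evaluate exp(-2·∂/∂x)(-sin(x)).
- \sin{\left(x - 2 \right)}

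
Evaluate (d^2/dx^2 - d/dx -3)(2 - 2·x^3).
6 x^{3} + 6 x^{2} - 12 x - 6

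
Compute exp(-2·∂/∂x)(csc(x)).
\csc{\left(x - 2 \right)}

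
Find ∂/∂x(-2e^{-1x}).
2 e^{- x}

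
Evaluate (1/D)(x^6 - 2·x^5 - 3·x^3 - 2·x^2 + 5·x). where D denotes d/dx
\frac{x^{7}}{7} - \frac{x^{6}}{3} - \frac{3 x^{4}}{4} - \frac{2 x^{3}}{3} + \frac{5 x^{2}}{2}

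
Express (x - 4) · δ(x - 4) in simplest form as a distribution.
0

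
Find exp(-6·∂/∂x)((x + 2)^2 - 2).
x^{2} - 8 x + 14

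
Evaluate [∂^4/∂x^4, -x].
-4\frac{d^{3}}{dx^{3}}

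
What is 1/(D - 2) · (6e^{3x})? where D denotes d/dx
6 e^{3 x}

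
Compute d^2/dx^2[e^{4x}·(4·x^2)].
\left(64 x^{2} + 64 x + 8\right) e^{4 x}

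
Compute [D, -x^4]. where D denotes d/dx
- 4 x^{3}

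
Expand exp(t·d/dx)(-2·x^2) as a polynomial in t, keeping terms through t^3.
- 2 t^{2} - 4 t x - 2 x^{2}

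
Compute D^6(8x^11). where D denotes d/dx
2661120 x^{5}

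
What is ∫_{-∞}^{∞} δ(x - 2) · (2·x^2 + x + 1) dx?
11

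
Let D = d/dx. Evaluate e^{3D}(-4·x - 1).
- 4 x - 13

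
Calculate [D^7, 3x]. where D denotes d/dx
21D^{6}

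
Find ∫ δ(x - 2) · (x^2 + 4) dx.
8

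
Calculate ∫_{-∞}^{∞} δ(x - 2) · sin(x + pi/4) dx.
\sin{\left(\frac{\pi}{4} + 2 \right)}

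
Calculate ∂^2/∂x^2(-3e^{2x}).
- 12 e^{2 x}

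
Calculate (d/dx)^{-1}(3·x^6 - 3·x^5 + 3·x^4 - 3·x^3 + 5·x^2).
\frac{3 x^{7}}{7} - \frac{x^{6}}{2} + \frac{3 x^{5}}{5} - \frac{3 x^{4}}{4} + \frac{5 x^{3}}{3}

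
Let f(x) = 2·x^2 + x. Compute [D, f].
4 x + 1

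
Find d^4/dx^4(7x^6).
2520 x^{2}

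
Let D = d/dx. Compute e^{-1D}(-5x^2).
- 5 x^{2} + 10 x - 5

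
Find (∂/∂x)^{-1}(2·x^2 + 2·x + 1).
\frac{2 x^{3}}{3} + x^{2} + x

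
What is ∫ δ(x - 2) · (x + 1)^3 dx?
27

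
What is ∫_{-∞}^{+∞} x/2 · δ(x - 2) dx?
1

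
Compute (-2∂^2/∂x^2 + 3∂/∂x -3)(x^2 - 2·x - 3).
- 3 x^{2} + 12 x - 1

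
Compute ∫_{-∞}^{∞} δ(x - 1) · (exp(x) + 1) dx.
1 + e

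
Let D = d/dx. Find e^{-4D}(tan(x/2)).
\tan{\left(\frac{x}{2} - 2 \right)}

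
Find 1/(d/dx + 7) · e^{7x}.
\frac{e^{7 x}}{14}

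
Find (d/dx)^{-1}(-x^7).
- \frac{x^{8}}{8}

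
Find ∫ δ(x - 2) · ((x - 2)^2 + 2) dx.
2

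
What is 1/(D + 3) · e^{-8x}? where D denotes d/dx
- \frac{e^{- 8 x}}{5}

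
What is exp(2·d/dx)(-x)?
- x - 2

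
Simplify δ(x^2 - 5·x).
\frac{\delta(x - 5) + \delta(x)}{5}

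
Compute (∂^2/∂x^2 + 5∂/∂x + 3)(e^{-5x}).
3 e^{- 5 x}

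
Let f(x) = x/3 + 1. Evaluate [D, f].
\frac{1}{3}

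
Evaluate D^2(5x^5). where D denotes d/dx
100 x^{3}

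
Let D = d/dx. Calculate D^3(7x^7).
1470 x^{4}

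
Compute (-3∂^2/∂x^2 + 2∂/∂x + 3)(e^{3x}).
- 18 e^{3 x}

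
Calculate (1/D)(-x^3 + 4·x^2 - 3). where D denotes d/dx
- \frac{x^{4}}{4} + \frac{4 x^{3}}{3} - 3 x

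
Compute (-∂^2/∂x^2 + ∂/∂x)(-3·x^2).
6 - 6 x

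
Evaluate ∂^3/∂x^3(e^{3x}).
27 e^{3 x}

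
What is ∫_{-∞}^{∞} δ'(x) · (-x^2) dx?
0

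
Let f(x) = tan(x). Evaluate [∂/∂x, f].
\frac{1}{\cos^{2}{\left(x \right)}}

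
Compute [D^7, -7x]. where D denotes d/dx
-49D^{6}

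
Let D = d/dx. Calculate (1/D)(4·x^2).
\frac{4 x^{3}}{3}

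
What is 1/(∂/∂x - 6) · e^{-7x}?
- \frac{e^{- 7 x}}{13}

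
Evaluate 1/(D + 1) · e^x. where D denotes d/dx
\frac{e^{x}}{2}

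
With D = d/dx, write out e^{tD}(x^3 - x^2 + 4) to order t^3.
t^{3} + t^{2} \left(3 x - 1\right) + t x \left(3 x - 2\right) + x^{3} - x^{2} + 4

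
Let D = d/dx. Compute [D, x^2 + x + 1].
2 x + 1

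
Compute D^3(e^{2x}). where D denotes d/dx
8 e^{2 x}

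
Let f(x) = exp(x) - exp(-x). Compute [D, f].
2 \cosh{\left(x \right)}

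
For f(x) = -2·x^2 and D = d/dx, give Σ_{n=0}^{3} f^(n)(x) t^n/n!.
- 2 t^{2} - 4 t x - 2 x^{2}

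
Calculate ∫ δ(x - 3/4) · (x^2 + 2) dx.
\frac{41}{16}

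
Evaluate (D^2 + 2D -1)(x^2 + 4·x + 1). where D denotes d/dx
9 - x^{2}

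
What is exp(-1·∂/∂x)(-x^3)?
- x^{3} + 3 x^{2} - 3 x + 1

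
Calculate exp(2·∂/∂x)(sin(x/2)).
\sin{\left(\frac{x}{2} + 1 \right)}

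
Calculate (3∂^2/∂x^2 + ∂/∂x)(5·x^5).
25 x^{3} \left(x + 12\right)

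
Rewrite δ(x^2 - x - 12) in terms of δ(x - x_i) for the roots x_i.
\frac{\delta(x - 4) + \delta(x + 3)}{7}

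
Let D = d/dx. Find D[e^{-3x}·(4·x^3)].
12 x^{2} \left(1 - x\right) e^{- 3 x}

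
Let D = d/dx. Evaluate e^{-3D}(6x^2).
6 x^{2} - 36 x + 54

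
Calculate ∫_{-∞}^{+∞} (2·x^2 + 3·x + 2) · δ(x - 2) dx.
16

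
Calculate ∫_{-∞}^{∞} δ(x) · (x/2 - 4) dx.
-4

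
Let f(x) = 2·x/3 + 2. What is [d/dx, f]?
\frac{2}{3}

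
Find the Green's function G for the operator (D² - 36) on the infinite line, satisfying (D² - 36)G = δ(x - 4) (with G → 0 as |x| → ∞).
-\frac{e^{-6|x - 4|}}{12}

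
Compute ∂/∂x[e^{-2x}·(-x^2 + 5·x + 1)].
\left(2 x^{2} - 12 x + 3\right) e^{- 2 x}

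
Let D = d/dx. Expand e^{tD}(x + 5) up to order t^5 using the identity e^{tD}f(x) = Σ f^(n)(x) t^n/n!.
t + x + 5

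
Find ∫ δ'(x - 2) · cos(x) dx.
\sin{\left(2 \right)}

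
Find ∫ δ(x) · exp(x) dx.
1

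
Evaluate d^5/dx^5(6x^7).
15120 x^{2}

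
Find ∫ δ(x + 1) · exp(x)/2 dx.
\frac{1}{2 e}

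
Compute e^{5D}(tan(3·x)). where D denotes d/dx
\tan{\left(3 x + 15 \right)}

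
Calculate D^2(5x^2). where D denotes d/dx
10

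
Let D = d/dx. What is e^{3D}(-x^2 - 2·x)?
- x^{2} - 8 x - 15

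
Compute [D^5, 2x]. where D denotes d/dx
10D^{4}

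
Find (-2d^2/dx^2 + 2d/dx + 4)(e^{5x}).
- 36 e^{5 x}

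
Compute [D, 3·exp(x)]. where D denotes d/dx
3 e^{x}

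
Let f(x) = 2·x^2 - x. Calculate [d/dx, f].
4 x - 1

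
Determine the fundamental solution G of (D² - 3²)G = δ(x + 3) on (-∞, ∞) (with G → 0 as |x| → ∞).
-\frac{e^{-3|x + 3|}}{6}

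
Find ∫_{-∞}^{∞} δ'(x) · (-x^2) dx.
0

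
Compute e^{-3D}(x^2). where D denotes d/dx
x^{2} - 6 x + 9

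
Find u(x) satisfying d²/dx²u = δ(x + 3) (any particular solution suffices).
\frac{|x + 3|}{2}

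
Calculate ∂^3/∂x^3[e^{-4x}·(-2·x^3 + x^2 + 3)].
4 \left(32 x^{3} - 88 x^{2} + 60 x - 57\right) e^{- 4 x}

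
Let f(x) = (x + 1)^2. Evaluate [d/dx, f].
2 x + 2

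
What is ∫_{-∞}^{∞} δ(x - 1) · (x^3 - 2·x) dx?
-1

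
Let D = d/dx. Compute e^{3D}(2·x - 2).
2 x + 4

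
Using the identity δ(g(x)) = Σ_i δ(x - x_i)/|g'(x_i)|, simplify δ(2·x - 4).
\frac{\delta(x - 2)}{2}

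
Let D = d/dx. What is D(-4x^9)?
- 36 x^{8}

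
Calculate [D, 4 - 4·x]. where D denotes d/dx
-4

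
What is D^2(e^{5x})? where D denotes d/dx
25 e^{5 x}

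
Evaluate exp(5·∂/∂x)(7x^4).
7 x^{4} + 140 x^{3} + 1050 x^{2} + 3500 x + 4375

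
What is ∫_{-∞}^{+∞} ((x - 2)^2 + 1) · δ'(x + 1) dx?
6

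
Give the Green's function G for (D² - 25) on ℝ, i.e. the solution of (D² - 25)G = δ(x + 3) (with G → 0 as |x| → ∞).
-\frac{e^{-5|x + 3|}}{10}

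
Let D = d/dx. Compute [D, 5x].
5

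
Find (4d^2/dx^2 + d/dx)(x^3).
3 x \left(x + 8\right)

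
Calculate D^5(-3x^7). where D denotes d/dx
- 7560 x^{2}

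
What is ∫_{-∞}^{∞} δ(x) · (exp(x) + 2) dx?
3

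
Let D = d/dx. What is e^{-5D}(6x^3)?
6 x^{3} - 90 x^{2} + 450 x - 750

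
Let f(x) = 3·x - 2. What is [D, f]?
3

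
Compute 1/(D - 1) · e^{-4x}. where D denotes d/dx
- \frac{e^{- 4 x}}{5}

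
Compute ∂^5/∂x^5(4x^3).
0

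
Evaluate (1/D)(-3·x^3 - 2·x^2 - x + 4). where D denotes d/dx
- \frac{3 x^{4}}{4} - \frac{2 x^{3}}{3} - \frac{x^{2}}{2} + 4 x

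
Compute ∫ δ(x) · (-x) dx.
0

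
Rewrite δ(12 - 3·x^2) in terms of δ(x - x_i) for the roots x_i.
\frac{\delta(x - 2) + \delta(x + 2)}{12}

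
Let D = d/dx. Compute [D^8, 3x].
24D^{7}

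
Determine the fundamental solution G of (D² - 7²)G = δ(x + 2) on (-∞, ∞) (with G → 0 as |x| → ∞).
-\frac{e^{-7|x + 2|}}{14}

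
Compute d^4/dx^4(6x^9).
18144 x^{5}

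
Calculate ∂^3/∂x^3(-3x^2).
0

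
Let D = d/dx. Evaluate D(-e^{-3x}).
3 e^{- 3 x}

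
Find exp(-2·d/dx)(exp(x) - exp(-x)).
- e^{2 - x} + e^{x - 2}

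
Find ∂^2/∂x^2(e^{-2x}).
4 e^{- 2 x}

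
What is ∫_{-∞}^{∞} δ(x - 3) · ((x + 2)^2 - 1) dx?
24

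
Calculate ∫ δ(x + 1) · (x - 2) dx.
-3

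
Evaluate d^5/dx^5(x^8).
6720 x^{3}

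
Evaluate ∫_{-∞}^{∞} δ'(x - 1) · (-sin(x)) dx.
\cos{\left(1 \right)}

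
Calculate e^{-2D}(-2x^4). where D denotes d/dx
- 2 x^{4} + 16 x^{3} - 48 x^{2} + 64 x - 32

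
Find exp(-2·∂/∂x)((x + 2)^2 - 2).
x^{2} - 2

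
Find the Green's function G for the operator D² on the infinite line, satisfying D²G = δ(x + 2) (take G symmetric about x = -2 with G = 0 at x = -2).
\frac{|x + 2|}{2}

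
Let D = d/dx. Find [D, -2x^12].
- 24 x^{11}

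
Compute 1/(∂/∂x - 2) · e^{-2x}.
- \frac{e^{- 2 x}}{4}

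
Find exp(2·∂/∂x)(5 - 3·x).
- 3 x - 1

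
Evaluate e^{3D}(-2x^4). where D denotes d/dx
- 2 x^{4} - 24 x^{3} - 108 x^{2} - 216 x - 162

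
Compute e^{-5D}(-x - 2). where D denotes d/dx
3 - x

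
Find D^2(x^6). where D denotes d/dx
30 x^{4}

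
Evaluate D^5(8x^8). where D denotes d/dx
53760 x^{3}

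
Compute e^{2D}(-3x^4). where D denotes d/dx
- 3 x^{4} - 24 x^{3} - 72 x^{2} - 96 x - 48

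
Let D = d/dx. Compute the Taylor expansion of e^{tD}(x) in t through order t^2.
t + x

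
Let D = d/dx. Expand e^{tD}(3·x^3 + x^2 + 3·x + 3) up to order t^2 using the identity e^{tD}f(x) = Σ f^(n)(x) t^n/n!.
t^{2} \left(9 x + 1\right) + t \left(9 x^{2} + 2 x + 3\right) + 3 x^{3} + x^{2} + 3 x + 3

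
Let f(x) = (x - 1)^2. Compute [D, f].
2 x - 2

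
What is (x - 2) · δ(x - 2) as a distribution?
0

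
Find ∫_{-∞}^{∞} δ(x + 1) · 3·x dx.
-3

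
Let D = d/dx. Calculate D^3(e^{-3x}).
- 27 e^{- 3 x}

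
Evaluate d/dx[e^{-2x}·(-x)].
\left(2 x - 1\right) e^{- 2 x}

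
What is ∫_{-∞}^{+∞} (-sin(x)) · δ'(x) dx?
1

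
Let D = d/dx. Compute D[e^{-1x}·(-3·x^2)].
3 x \left(x - 2\right) e^{- x}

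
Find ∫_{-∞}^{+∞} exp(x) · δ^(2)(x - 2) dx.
e^{2}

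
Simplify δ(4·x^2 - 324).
\frac{\delta(x - 9) + \delta(x + 9)}{72}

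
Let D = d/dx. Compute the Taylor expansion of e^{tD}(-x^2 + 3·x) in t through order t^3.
- t^{2} - t \left(2 x - 3\right) - x^{2} + 3 x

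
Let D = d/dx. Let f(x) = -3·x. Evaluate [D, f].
-3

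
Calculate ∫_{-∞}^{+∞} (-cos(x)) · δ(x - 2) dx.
- \cos{\left(2 \right)}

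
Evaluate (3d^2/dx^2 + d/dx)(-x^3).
3 x \left(- x - 6\right)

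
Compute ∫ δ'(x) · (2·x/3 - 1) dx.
- \frac{2}{3}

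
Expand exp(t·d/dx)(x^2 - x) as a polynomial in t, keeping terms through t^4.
t^{2} + t \left(2 x - 1\right) + x^{2} - x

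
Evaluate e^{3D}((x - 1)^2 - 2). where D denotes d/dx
x^{2} + 4 x + 2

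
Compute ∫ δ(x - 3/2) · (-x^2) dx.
- \frac{9}{4}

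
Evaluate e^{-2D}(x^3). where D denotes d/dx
x^{3} - 6 x^{2} + 12 x - 8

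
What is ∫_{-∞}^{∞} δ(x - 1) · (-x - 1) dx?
-2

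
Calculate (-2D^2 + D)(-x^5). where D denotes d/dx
5 x^{3} \left(8 - x\right)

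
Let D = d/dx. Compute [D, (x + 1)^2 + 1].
2 x + 2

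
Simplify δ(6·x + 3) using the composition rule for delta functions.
\frac{\delta(x + 1/2)}{6}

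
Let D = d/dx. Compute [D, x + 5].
1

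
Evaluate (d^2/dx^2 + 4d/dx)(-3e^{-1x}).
9 e^{- x}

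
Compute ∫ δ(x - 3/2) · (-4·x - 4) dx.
-10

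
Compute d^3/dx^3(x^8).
336 x^{5}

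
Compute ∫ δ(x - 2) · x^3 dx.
8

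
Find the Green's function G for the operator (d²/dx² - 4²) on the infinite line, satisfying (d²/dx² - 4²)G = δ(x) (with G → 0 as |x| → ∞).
-\frac{e^{-4|x|}}{8}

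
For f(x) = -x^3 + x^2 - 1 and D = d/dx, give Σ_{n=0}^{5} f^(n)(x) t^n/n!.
- t^{3} - t^{2} \left(3 x - 1\right) - t x \left(3 x - 2\right) - x^{3} + x^{2} - 1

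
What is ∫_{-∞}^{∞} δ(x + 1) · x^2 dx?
1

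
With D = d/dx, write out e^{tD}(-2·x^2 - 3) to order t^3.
- 2 t^{2} - 4 t x - 2 x^{2} - 3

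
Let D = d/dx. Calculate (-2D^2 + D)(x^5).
5 x^{3} \left(x - 8\right)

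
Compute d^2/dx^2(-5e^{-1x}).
- 5 e^{- x}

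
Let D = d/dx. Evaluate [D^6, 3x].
18D^{5}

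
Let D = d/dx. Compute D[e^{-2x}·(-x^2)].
2 x \left(x - 1\right) e^{- 2 x}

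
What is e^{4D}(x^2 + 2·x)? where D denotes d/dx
x^{2} + 10 x + 24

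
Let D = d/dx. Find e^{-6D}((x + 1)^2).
x^{2} - 10 x + 25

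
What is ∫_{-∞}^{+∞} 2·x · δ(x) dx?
0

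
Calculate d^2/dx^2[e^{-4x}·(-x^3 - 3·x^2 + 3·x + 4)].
2 \left(- 8 x^{3} - 12 x^{2} + 45 x + 17\right) e^{- 4 x}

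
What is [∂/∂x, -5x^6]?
- 30 x^{5}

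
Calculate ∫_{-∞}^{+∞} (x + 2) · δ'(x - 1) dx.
-1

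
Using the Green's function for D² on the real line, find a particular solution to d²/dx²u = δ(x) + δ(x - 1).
\frac{|x|}{2} + \frac{|x - 1|}{2}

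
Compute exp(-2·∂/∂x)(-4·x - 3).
5 - 4 x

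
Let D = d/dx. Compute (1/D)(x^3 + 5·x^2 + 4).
\frac{x^{4}}{4} + \frac{5 x^{3}}{3} + 4 x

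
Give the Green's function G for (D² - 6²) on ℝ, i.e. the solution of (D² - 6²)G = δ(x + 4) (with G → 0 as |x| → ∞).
-\frac{e^{-6|x + 4|}}{12}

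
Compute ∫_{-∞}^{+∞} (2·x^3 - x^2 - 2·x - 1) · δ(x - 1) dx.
-2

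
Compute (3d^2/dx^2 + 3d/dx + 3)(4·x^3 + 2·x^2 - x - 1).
12 x^{3} + 42 x^{2} + 81 x + 6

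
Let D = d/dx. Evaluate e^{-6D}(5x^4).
5 x^{4} - 120 x^{3} + 1080 x^{2} - 4320 x + 6480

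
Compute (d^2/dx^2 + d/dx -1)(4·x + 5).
- 4 x - 1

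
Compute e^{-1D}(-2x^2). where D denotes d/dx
- 2 x^{2} + 4 x - 2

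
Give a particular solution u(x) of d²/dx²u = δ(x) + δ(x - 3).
\frac{|x|}{2} + \frac{|x - 3|}{2}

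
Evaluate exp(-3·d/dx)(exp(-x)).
e^{3 - x}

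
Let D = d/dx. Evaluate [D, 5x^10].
50 x^{9}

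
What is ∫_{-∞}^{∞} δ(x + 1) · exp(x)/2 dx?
\frac{1}{2 e}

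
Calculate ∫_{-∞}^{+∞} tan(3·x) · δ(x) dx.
0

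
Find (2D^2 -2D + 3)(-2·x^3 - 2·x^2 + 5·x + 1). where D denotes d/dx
- 6 x^{3} + 6 x^{2} - x - 15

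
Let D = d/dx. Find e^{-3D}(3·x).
3 x - 9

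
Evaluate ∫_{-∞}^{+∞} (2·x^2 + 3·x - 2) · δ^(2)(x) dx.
4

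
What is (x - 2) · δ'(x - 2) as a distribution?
-\delta(x - 2)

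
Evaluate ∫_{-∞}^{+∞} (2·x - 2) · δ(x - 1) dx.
0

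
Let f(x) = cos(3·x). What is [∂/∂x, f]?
- 3 \sin{\left(3 x \right)}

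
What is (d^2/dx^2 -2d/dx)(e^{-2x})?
8 e^{- 2 x}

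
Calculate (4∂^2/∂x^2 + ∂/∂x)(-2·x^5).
10 x^{3} \left(- x - 16\right)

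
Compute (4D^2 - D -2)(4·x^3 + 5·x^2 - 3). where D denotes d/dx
- 8 x^{3} - 22 x^{2} + 86 x + 46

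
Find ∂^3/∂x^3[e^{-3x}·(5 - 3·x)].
27 \left(3 x - 8\right) e^{- 3 x}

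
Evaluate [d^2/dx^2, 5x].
10\frac{d}{dx}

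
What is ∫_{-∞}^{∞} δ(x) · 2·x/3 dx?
0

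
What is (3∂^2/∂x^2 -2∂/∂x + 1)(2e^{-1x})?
12 e^{- x}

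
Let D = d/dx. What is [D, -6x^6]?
- 36 x^{5}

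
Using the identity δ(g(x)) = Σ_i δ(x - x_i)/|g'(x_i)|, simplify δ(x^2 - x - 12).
\frac{\delta(x + 3) + \delta(x - 4)}{7}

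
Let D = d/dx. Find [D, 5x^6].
30 x^{5}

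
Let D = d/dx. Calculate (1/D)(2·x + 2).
x^{2} + 2 x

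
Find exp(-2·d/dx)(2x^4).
2 x^{4} - 16 x^{3} + 48 x^{2} - 64 x + 32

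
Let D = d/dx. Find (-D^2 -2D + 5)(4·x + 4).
20 x + 12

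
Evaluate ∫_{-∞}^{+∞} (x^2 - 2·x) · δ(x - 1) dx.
-1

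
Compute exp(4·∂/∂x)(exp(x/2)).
e^{\frac{x}{2} + 2}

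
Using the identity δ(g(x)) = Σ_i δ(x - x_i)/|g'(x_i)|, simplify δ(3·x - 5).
\frac{\delta(x - 5/3)}{3}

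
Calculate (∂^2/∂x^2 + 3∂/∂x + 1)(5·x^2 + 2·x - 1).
5 x^{2} + 32 x + 15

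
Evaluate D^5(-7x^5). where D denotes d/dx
-840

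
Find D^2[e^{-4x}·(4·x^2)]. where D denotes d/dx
8 \left(8 x^{2} - 8 x + 1\right) e^{- 4 x}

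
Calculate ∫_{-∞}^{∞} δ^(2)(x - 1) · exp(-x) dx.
e^{-1}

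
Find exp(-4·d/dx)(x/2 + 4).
\frac{x}{2} + 2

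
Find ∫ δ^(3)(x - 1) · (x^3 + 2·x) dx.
-6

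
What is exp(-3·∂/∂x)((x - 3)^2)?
x^{2} - 12 x + 36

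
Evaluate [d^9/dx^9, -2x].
-18\frac{d^{8}}{dx^{8}}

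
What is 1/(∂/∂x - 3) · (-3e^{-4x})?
\frac{3 e^{- 4 x}}{7}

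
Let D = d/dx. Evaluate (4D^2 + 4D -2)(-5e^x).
- 30 e^{x}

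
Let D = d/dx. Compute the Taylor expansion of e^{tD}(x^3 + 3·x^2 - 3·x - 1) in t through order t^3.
t^{3} + 3 t^{2} \left(x + 1\right) + 3 t \left(x^{2} + 2 x - 1\right) + x^{3} + 3 x^{2} - 3 x - 1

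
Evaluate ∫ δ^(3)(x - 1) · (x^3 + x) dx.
-6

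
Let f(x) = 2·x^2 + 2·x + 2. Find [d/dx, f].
4 x + 2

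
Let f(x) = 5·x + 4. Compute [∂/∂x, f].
5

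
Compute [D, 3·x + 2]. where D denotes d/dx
3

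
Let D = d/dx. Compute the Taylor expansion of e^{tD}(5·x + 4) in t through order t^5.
5 t + 5 x + 4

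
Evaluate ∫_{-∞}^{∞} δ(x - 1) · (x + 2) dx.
3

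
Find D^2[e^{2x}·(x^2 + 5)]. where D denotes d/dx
\left(4 x^{2} + 8 x + 22\right) e^{2 x}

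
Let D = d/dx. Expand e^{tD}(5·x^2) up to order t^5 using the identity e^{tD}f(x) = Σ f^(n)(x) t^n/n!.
5 t^{2} + 10 t x + 5 x^{2}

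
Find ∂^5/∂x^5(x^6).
720 x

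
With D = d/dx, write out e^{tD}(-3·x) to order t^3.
- 3 t - 3 x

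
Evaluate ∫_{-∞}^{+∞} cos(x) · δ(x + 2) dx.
\cos{\left(2 \right)}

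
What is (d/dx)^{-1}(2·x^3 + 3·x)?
\frac{x^{4}}{2} + \frac{3 x^{2}}{2}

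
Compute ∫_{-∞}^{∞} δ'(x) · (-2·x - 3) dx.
2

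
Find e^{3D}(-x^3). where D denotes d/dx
- x^{3} - 9 x^{2} - 27 x - 27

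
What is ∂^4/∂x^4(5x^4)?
120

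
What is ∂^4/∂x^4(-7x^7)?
- 5880 x^{3}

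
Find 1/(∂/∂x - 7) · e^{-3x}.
- \frac{e^{- 3 x}}{10}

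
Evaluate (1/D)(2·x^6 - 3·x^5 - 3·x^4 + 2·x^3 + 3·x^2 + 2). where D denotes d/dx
\frac{2 x^{7}}{7} - \frac{x^{6}}{2} - \frac{3 x^{5}}{5} + \frac{x^{4}}{2} + x^{3} + 2 x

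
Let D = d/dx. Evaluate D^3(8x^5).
480 x^{2}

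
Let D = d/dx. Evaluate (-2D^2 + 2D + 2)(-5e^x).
- 10 e^{x}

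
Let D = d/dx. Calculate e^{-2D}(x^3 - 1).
x^{3} - 6 x^{2} + 12 x - 9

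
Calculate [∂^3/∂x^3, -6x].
-18\frac{d^{2}}{dx^{2}}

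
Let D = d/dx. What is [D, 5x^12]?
60 x^{11}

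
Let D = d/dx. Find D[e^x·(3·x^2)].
3 x \left(x + 2\right) e^{x}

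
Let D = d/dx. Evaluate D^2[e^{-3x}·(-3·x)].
9 \left(2 - 3 x\right) e^{- 3 x}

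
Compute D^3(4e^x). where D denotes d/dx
4 e^{x}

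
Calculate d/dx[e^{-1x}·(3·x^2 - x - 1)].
x \left(7 - 3 x\right) e^{- x}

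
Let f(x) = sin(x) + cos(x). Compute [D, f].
- \sin{\left(x \right)} + \cos{\left(x \right)}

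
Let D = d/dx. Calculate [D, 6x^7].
42 x^{6}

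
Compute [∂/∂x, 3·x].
3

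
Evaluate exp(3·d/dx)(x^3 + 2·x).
x^{3} + 9 x^{2} + 29 x + 33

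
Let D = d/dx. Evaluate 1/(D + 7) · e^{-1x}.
\frac{e^{- x}}{6}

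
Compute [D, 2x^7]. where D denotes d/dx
14 x^{6}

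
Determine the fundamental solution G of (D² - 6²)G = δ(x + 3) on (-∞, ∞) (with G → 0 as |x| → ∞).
-\frac{e^{-6|x + 3|}}{12}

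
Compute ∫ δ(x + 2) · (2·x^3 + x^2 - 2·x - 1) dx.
-9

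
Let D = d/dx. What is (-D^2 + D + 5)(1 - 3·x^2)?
- 15 x^{2} - 6 x + 11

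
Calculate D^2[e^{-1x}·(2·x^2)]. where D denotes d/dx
2 \left(x^{2} - 4 x + 2\right) e^{- x}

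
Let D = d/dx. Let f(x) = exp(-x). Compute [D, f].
- e^{- x}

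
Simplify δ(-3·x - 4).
\frac{\delta(x + 4/3)}{3}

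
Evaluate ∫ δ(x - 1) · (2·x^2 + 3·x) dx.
5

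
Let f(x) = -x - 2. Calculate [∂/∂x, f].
-1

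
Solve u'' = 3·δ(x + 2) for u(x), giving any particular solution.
\frac{3|x + 2|}{2}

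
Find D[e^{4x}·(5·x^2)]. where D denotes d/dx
10 x \left(2 x + 1\right) e^{4 x}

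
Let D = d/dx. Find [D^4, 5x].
20D^{3}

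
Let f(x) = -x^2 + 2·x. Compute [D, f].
2 - 2 x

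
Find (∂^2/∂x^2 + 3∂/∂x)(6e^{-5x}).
60 e^{- 5 x}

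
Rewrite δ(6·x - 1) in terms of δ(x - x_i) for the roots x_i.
\frac{\delta(x - 1/6)}{6}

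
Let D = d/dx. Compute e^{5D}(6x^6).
6 x^{6} + 180 x^{5} + 2250 x^{4} + 15000 x^{3} + 56250 x^{2} + 112500 x + 93750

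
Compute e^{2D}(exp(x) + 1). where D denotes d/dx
e^{x + 2} + 1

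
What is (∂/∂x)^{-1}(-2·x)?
- x^{2}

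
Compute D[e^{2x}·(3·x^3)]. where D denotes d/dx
x^{2} \left(6 x + 9\right) e^{2 x}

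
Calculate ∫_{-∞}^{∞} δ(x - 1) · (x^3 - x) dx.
0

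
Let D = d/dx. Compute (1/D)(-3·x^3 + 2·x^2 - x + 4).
- \frac{3 x^{4}}{4} + \frac{2 x^{3}}{3} - \frac{x^{2}}{2} + 4 x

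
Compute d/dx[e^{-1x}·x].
\left(1 - x\right) e^{- x}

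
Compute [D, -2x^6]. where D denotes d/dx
- 12 x^{5}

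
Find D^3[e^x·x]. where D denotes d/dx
\left(x + 3\right) e^{x}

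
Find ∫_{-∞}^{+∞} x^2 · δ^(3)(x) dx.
0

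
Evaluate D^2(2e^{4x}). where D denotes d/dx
32 e^{4 x}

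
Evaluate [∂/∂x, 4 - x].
-1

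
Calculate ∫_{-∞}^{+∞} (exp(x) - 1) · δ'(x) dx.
-1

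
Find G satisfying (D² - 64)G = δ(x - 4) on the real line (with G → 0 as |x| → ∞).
-\frac{e^{-8|x - 4|}}{16}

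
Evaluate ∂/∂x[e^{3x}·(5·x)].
\left(15 x + 5\right) e^{3 x}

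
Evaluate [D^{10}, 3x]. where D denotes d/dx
30D^{9}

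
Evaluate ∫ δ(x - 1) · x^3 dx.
1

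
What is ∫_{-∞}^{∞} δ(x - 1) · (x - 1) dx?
0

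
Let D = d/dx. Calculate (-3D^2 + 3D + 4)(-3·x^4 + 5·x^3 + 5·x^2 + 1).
- 12 x^{4} - 16 x^{3} + 173 x^{2} - 60 x - 26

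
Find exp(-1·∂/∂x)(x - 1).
x - 2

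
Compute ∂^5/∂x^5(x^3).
0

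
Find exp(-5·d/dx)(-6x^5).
- 6 x^{5} + 150 x^{4} - 1500 x^{3} + 7500 x^{2} - 18750 x + 18750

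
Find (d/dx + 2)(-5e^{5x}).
- 35 e^{5 x}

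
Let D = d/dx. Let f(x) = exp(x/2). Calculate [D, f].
\frac{e^{\frac{x}{2}}}{2}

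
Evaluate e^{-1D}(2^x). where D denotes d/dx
2^{x - 1}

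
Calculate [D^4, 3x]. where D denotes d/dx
12D^{3}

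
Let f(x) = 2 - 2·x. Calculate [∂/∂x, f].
-2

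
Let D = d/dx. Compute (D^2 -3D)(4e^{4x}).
16 e^{4 x}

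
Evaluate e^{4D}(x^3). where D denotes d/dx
x^{3} + 12 x^{2} + 48 x + 64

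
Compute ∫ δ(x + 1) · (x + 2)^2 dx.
1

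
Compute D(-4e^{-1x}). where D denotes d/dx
4 e^{- x}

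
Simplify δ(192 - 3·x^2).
\frac{\delta(x - 8) + \delta(x + 8)}{48}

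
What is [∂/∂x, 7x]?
7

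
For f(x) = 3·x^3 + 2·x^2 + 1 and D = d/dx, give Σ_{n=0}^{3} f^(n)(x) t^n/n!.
3 t^{3} + t^{2} \left(9 x + 2\right) + t x \left(9 x + 4\right) + 3 x^{3} + 2 x^{2} + 1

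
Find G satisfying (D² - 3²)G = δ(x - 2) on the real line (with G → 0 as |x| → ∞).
-\frac{e^{-3|x - 2|}}{6}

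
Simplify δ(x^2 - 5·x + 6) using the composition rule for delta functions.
\frac{\delta(x - 3) + \delta(x - 2)}{1}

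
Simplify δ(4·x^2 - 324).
\frac{\delta(x - 9) + \delta(x + 9)}{72}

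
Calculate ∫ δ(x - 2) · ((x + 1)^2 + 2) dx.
11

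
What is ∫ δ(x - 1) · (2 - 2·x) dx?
0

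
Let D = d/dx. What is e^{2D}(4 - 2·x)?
- 2 x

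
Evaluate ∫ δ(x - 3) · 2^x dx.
8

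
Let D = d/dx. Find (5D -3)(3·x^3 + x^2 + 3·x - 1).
- 9 x^{3} + 42 x^{2} + x + 18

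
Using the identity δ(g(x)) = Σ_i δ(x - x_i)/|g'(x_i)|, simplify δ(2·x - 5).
\frac{\delta(x - 5/2)}{2}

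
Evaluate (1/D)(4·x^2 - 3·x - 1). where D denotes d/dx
\frac{4 x^{3}}{3} - \frac{3 x^{2}}{2} - x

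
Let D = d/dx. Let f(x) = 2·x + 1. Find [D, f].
2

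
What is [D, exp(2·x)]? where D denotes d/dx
2 e^{2 x}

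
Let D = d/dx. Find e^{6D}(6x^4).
6 x^{4} + 144 x^{3} + 1296 x^{2} + 5184 x + 7776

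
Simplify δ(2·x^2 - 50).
\frac{\delta(x - 5) + \delta(x + 5)}{20}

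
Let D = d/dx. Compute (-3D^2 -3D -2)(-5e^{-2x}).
40 e^{- 2 x}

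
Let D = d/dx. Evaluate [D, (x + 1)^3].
3 \left(x + 1\right)^{2}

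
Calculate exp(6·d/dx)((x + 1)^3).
x^{3} + 21 x^{2} + 147 x + 343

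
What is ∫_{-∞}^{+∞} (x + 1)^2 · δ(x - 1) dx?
4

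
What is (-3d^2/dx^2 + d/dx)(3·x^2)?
6 x - 18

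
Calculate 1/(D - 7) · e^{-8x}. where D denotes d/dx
- \frac{e^{- 8 x}}{15}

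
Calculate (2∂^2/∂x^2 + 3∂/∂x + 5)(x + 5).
5 x + 28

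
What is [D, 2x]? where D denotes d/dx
2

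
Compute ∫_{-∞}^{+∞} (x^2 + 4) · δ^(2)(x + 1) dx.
2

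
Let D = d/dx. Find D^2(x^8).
56 x^{6}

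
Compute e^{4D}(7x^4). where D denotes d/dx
7 x^{4} + 112 x^{3} + 672 x^{2} + 1792 x + 1792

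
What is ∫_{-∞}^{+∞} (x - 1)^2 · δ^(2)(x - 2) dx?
2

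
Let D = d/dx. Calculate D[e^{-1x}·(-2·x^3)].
2 x^{2} \left(x - 3\right) e^{- x}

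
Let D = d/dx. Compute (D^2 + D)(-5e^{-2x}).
- 10 e^{- 2 x}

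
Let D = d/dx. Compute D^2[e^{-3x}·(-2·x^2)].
2 \left(- 9 x^{2} + 12 x - 2\right) e^{- 3 x}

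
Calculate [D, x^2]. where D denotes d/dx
2 x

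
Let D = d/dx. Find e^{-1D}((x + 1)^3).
x^{3}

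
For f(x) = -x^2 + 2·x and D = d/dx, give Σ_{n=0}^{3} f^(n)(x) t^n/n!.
- t^{2} - 2 t \left(x - 1\right) - x^{2} + 2 x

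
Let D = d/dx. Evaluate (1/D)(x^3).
\frac{x^{4}}{4}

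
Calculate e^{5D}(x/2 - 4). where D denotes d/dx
\frac{x}{2} - \frac{3}{2}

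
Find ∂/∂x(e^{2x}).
2 e^{2 x}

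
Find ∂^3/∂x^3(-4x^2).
0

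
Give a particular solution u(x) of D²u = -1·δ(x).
-\frac{|x|}{2}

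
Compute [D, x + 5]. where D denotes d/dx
1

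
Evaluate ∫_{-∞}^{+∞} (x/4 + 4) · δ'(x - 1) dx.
- \frac{1}{4}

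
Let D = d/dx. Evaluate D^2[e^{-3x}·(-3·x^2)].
3 \left(- 9 x^{2} + 12 x - 2\right) e^{- 3 x}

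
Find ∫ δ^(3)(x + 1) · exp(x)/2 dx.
- \frac{1}{2 e}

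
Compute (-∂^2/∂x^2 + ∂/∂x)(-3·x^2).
6 - 6 x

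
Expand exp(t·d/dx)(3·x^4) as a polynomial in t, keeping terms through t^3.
3 x \left(4 t^{3} + 6 t^{2} x + 4 t x^{2} + x^{3}\right)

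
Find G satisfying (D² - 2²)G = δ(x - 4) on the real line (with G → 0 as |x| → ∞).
-\frac{e^{-2|x - 4|}}{4}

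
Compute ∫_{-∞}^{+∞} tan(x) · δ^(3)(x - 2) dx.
- 6 \tan^{4}{\left(2 \right)} - 8 \tan^{2}{\left(2 \right)} - 2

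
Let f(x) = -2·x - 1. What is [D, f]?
-2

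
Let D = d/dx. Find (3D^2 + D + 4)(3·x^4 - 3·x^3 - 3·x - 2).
12 x^{4} + 99 x^{2} - 66 x - 11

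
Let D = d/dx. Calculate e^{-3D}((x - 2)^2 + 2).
x^{2} - 10 x + 27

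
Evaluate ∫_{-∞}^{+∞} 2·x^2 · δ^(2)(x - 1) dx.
4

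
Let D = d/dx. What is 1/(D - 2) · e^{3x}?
e^{3 x}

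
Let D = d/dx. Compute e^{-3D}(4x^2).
4 x^{2} - 24 x + 36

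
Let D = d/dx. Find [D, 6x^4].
24 x^{3}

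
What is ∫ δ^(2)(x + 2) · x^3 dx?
-12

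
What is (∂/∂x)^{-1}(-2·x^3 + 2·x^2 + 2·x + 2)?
- \frac{x^{4}}{2} + \frac{2 x^{3}}{3} + x^{2} + 2 x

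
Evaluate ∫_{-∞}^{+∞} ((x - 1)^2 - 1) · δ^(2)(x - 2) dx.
2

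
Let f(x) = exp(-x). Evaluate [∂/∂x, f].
- e^{- x}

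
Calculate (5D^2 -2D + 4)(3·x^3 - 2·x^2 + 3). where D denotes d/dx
12 x^{3} - 26 x^{2} + 98 x - 8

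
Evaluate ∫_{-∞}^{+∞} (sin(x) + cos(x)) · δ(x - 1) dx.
\cos{\left(1 \right)} + \sin{\left(1 \right)}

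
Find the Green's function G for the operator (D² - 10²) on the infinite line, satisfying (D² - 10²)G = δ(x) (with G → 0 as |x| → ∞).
-\frac{e^{-10|x|}}{20}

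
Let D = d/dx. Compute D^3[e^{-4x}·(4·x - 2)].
64 \left(5 - 4 x\right) e^{- 4 x}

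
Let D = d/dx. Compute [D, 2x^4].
8 x^{3}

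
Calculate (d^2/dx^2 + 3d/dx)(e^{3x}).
18 e^{3 x}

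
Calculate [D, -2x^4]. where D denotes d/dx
- 8 x^{3}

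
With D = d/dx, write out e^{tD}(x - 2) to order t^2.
t + x - 2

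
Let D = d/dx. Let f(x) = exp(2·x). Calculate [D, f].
2 e^{2 x}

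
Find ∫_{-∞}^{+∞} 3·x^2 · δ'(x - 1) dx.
-6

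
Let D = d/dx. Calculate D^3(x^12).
1320 x^{9}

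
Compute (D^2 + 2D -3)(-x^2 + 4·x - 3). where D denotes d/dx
3 x^{2} - 16 x + 15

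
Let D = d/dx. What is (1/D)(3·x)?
\frac{3 x^{2}}{2}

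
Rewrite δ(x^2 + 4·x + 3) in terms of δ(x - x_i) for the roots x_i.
\frac{\delta(x + 1) + \delta(x + 3)}{2}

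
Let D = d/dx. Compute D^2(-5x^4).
- 60 x^{2}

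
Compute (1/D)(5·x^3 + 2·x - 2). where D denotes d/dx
\frac{5 x^{4}}{4} + x^{2} - 2 x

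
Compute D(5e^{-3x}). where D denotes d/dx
- 15 e^{- 3 x}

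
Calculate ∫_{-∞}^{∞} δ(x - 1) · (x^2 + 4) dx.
5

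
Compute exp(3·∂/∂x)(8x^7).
8 x^{7} + 168 x^{6} + 1512 x^{5} + 7560 x^{4} + 22680 x^{3} + 40824 x^{2} + 40824 x + 17496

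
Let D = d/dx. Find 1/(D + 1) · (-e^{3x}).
- \frac{e^{3 x}}{4}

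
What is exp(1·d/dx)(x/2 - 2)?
\frac{x}{2} - \frac{3}{2}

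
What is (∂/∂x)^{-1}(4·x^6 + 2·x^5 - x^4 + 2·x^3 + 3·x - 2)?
\frac{4 x^{7}}{7} + \frac{x^{6}}{3} - \frac{x^{5}}{5} + \frac{x^{4}}{2} + \frac{3 x^{2}}{2} - 2 x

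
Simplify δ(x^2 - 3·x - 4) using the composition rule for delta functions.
\frac{\delta(x + 1) + \delta(x - 4)}{5}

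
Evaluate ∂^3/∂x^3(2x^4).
48 x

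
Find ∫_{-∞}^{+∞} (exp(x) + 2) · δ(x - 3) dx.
2 + e^{3}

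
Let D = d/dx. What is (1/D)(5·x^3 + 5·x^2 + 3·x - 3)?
\frac{5 x^{4}}{4} + \frac{5 x^{3}}{3} + \frac{3 x^{2}}{2} - 3 x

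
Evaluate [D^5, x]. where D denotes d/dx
5D^{4}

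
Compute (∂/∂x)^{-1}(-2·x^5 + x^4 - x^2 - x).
- \frac{x^{6}}{3} + \frac{x^{5}}{5} - \frac{x^{3}}{3} - \frac{x^{2}}{2}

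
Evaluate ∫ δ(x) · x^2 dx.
0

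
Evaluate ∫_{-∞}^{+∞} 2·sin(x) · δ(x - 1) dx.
2 \sin{\left(1 \right)}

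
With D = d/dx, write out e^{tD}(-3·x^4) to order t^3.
3 x \left(- 4 t^{3} - 6 t^{2} x - 4 t x^{2} - x^{3}\right)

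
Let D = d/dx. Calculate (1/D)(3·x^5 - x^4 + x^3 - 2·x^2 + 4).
\frac{x^{6}}{2} - \frac{x^{5}}{5} + \frac{x^{4}}{4} - \frac{2 x^{3}}{3} + 4 x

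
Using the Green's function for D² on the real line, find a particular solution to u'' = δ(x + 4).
\frac{|x + 4|}{2}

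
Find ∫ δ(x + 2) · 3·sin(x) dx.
- 3 \sin{\left(2 \right)}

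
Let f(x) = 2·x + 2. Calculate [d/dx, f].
2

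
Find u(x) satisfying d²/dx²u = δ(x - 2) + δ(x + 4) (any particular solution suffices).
\frac{|x - 2|}{2} + \frac{|x + 4|}{2}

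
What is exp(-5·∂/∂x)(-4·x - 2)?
18 - 4 x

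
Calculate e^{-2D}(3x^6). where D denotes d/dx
3 x^{6} - 36 x^{5} + 180 x^{4} - 480 x^{3} + 720 x^{2} - 576 x + 192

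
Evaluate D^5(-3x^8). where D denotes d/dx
- 20160 x^{3}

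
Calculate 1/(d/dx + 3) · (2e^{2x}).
\frac{2 e^{2 x}}{5}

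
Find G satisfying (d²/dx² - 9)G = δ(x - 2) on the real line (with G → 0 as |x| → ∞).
-\frac{e^{-3|x - 2|}}{6}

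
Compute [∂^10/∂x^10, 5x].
50\frac{d^{9}}{dx^{9}}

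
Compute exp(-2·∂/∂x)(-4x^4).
- 4 x^{4} + 32 x^{3} - 96 x^{2} + 128 x - 64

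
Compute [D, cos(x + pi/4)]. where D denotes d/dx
- \sin{\left(x + \frac{\pi}{4} \right)}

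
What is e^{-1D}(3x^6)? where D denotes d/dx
3 x^{6} - 18 x^{5} + 45 x^{4} - 60 x^{3} + 45 x^{2} - 18 x + 3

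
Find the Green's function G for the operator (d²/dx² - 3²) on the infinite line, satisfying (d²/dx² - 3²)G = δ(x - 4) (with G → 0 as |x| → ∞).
-\frac{e^{-3|x - 4|}}{6}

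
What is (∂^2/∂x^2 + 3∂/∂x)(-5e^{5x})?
- 200 e^{5 x}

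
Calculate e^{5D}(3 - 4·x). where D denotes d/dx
- 4 x - 17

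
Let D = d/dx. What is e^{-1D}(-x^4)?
- x^{4} + 4 x^{3} - 6 x^{2} + 4 x - 1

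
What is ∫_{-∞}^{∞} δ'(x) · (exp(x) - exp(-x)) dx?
-2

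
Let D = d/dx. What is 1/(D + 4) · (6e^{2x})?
e^{2 x}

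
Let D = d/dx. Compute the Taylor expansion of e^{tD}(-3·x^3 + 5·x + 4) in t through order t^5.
- 3 t^{3} - 9 t^{2} x - t \left(9 x^{2} - 5\right) - 3 x^{3} + 5 x + 4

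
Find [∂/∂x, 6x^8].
48 x^{7}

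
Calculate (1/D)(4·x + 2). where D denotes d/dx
2 x^{2} + 2 x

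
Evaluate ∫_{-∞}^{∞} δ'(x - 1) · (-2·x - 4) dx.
2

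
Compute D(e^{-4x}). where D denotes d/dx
- 4 e^{- 4 x}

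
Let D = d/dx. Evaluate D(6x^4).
24 x^{3}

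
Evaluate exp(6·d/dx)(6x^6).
6 x^{6} + 216 x^{5} + 3240 x^{4} + 25920 x^{3} + 116640 x^{2} + 279936 x + 279936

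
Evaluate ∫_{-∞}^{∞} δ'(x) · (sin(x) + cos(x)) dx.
-1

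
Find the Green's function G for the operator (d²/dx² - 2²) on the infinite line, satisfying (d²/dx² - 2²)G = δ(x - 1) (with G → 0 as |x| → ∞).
-\frac{e^{-2|x - 1|}}{4}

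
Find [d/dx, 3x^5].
15 x^{4}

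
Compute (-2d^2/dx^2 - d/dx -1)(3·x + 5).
- 3 x - 8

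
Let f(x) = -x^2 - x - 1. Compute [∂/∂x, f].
- 2 x - 1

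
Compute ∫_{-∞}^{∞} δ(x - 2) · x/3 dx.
\frac{2}{3}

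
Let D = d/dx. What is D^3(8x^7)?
1680 x^{4}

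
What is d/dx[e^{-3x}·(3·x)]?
3 \left(1 - 3 x\right) e^{- 3 x}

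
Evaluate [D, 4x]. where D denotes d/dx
4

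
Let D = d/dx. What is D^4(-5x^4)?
-120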